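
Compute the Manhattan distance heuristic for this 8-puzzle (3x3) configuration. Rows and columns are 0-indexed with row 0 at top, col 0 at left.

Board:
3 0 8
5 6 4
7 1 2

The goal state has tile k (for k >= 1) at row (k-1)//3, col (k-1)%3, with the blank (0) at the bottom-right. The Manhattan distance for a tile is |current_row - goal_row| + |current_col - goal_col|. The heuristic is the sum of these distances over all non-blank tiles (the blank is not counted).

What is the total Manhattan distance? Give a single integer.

Tile 3: (0,0)->(0,2) = 2
Tile 8: (0,2)->(2,1) = 3
Tile 5: (1,0)->(1,1) = 1
Tile 6: (1,1)->(1,2) = 1
Tile 4: (1,2)->(1,0) = 2
Tile 7: (2,0)->(2,0) = 0
Tile 1: (2,1)->(0,0) = 3
Tile 2: (2,2)->(0,1) = 3
Sum: 2 + 3 + 1 + 1 + 2 + 0 + 3 + 3 = 15

Answer: 15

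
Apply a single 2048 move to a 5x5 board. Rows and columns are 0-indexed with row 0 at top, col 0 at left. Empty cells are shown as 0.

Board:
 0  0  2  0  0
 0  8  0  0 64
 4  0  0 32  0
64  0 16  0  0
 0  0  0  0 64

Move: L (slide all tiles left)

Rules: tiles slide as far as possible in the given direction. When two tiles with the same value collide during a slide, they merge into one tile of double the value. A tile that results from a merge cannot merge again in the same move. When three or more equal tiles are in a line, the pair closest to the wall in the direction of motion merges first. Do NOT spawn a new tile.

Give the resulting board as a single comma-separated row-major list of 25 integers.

Slide left:
row 0: [0, 0, 2, 0, 0] -> [2, 0, 0, 0, 0]
row 1: [0, 8, 0, 0, 64] -> [8, 64, 0, 0, 0]
row 2: [4, 0, 0, 32, 0] -> [4, 32, 0, 0, 0]
row 3: [64, 0, 16, 0, 0] -> [64, 16, 0, 0, 0]
row 4: [0, 0, 0, 0, 64] -> [64, 0, 0, 0, 0]

Answer: 2, 0, 0, 0, 0, 8, 64, 0, 0, 0, 4, 32, 0, 0, 0, 64, 16, 0, 0, 0, 64, 0, 0, 0, 0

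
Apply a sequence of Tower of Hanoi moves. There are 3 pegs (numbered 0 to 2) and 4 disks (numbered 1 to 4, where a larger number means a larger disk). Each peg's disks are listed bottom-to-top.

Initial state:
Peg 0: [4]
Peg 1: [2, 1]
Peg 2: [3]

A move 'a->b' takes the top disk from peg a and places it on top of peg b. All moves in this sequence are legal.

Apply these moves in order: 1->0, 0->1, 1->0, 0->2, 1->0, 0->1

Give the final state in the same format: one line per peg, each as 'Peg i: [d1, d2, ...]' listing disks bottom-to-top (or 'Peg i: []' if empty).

Answer: Peg 0: [4]
Peg 1: [2]
Peg 2: [3, 1]

Derivation:
After move 1 (1->0):
Peg 0: [4, 1]
Peg 1: [2]
Peg 2: [3]

After move 2 (0->1):
Peg 0: [4]
Peg 1: [2, 1]
Peg 2: [3]

After move 3 (1->0):
Peg 0: [4, 1]
Peg 1: [2]
Peg 2: [3]

After move 4 (0->2):
Peg 0: [4]
Peg 1: [2]
Peg 2: [3, 1]

After move 5 (1->0):
Peg 0: [4, 2]
Peg 1: []
Peg 2: [3, 1]

After move 6 (0->1):
Peg 0: [4]
Peg 1: [2]
Peg 2: [3, 1]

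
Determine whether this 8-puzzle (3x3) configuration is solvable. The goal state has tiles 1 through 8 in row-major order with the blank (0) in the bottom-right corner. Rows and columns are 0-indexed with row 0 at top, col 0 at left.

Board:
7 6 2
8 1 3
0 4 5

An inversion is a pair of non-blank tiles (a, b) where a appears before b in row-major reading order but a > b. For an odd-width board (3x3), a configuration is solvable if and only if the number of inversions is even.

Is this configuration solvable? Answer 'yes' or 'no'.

Answer: yes

Derivation:
Inversions (pairs i<j in row-major order where tile[i] > tile[j] > 0): 16
16 is even, so the puzzle is solvable.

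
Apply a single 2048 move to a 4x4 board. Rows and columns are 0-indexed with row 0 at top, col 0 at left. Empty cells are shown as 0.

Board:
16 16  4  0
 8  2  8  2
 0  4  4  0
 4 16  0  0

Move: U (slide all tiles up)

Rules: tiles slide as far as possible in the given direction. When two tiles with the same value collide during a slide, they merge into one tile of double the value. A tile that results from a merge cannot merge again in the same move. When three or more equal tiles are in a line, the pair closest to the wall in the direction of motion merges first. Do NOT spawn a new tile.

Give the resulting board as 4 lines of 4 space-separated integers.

Answer: 16 16  4  2
 8  2  8  0
 4  4  4  0
 0 16  0  0

Derivation:
Slide up:
col 0: [16, 8, 0, 4] -> [16, 8, 4, 0]
col 1: [16, 2, 4, 16] -> [16, 2, 4, 16]
col 2: [4, 8, 4, 0] -> [4, 8, 4, 0]
col 3: [0, 2, 0, 0] -> [2, 0, 0, 0]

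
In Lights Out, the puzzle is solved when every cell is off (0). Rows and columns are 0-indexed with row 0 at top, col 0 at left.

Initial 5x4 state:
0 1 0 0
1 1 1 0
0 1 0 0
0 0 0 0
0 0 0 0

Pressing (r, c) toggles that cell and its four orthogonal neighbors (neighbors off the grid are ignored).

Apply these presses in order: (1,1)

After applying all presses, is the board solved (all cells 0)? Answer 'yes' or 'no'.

Answer: yes

Derivation:
After press 1 at (1,1):
0 0 0 0
0 0 0 0
0 0 0 0
0 0 0 0
0 0 0 0

Lights still on: 0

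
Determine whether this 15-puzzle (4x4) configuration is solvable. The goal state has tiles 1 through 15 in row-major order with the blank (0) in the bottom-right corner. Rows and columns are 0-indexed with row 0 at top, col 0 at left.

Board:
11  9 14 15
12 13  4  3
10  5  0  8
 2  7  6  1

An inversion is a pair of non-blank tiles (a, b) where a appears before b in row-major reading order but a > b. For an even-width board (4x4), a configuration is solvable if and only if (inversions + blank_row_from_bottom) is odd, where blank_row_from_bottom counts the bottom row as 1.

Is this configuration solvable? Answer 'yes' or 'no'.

Answer: yes

Derivation:
Inversions: 79
Blank is in row 2 (0-indexed from top), which is row 2 counting from the bottom (bottom = 1).
79 + 2 = 81, which is odd, so the puzzle is solvable.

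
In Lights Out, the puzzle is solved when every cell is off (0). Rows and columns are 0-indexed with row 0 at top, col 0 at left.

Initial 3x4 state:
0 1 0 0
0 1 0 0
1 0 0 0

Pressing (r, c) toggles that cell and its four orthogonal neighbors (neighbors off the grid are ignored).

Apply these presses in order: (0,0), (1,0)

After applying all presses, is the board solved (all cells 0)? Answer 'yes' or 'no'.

After press 1 at (0,0):
1 0 0 0
1 1 0 0
1 0 0 0

After press 2 at (1,0):
0 0 0 0
0 0 0 0
0 0 0 0

Lights still on: 0

Answer: yes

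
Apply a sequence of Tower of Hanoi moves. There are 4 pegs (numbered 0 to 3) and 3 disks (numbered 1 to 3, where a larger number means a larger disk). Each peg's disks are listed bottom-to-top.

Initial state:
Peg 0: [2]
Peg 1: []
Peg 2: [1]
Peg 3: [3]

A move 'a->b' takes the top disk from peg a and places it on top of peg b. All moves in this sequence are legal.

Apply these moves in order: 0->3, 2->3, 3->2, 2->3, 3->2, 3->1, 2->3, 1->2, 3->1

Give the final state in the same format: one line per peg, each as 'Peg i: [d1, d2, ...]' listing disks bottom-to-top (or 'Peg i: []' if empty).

Answer: Peg 0: []
Peg 1: [1]
Peg 2: [2]
Peg 3: [3]

Derivation:
After move 1 (0->3):
Peg 0: []
Peg 1: []
Peg 2: [1]
Peg 3: [3, 2]

After move 2 (2->3):
Peg 0: []
Peg 1: []
Peg 2: []
Peg 3: [3, 2, 1]

After move 3 (3->2):
Peg 0: []
Peg 1: []
Peg 2: [1]
Peg 3: [3, 2]

After move 4 (2->3):
Peg 0: []
Peg 1: []
Peg 2: []
Peg 3: [3, 2, 1]

After move 5 (3->2):
Peg 0: []
Peg 1: []
Peg 2: [1]
Peg 3: [3, 2]

After move 6 (3->1):
Peg 0: []
Peg 1: [2]
Peg 2: [1]
Peg 3: [3]

After move 7 (2->3):
Peg 0: []
Peg 1: [2]
Peg 2: []
Peg 3: [3, 1]

After move 8 (1->2):
Peg 0: []
Peg 1: []
Peg 2: [2]
Peg 3: [3, 1]

After move 9 (3->1):
Peg 0: []
Peg 1: [1]
Peg 2: [2]
Peg 3: [3]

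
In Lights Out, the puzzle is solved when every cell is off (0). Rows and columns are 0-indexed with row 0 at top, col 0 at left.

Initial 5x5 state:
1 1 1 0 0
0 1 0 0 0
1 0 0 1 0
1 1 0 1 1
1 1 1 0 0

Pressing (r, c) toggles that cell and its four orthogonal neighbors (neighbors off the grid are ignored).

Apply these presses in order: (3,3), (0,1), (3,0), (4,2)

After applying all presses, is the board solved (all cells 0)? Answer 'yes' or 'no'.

After press 1 at (3,3):
1 1 1 0 0
0 1 0 0 0
1 0 0 0 0
1 1 1 0 0
1 1 1 1 0

After press 2 at (0,1):
0 0 0 0 0
0 0 0 0 0
1 0 0 0 0
1 1 1 0 0
1 1 1 1 0

After press 3 at (3,0):
0 0 0 0 0
0 0 0 0 0
0 0 0 0 0
0 0 1 0 0
0 1 1 1 0

After press 4 at (4,2):
0 0 0 0 0
0 0 0 0 0
0 0 0 0 0
0 0 0 0 0
0 0 0 0 0

Lights still on: 0

Answer: yes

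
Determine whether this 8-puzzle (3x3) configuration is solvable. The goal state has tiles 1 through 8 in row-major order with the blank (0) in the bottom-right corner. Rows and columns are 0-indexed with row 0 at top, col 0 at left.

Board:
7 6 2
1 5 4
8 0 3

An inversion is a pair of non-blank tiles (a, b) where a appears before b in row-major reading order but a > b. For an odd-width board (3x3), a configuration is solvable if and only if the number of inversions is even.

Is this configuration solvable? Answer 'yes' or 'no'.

Answer: yes

Derivation:
Inversions (pairs i<j in row-major order where tile[i] > tile[j] > 0): 16
16 is even, so the puzzle is solvable.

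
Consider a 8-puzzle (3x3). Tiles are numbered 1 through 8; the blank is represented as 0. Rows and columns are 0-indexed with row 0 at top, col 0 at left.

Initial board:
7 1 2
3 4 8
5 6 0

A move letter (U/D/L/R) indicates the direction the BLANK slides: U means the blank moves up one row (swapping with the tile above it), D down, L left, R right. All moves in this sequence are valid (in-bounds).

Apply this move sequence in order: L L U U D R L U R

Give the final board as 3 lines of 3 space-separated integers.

After move 1 (L):
7 1 2
3 4 8
5 0 6

After move 2 (L):
7 1 2
3 4 8
0 5 6

After move 3 (U):
7 1 2
0 4 8
3 5 6

After move 4 (U):
0 1 2
7 4 8
3 5 6

After move 5 (D):
7 1 2
0 4 8
3 5 6

After move 6 (R):
7 1 2
4 0 8
3 5 6

After move 7 (L):
7 1 2
0 4 8
3 5 6

After move 8 (U):
0 1 2
7 4 8
3 5 6

After move 9 (R):
1 0 2
7 4 8
3 5 6

Answer: 1 0 2
7 4 8
3 5 6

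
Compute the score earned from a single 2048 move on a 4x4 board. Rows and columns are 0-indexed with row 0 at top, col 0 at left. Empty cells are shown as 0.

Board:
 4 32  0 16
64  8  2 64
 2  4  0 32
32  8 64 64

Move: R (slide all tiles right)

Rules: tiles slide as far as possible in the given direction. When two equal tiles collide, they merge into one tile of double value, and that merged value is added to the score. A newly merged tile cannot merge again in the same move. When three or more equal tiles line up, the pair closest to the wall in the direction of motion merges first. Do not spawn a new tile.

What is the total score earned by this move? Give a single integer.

Slide right:
row 0: [4, 32, 0, 16] -> [0, 4, 32, 16]  score +0 (running 0)
row 1: [64, 8, 2, 64] -> [64, 8, 2, 64]  score +0 (running 0)
row 2: [2, 4, 0, 32] -> [0, 2, 4, 32]  score +0 (running 0)
row 3: [32, 8, 64, 64] -> [0, 32, 8, 128]  score +128 (running 128)
Board after move:
  0   4  32  16
 64   8   2  64
  0   2   4  32
  0  32   8 128

Answer: 128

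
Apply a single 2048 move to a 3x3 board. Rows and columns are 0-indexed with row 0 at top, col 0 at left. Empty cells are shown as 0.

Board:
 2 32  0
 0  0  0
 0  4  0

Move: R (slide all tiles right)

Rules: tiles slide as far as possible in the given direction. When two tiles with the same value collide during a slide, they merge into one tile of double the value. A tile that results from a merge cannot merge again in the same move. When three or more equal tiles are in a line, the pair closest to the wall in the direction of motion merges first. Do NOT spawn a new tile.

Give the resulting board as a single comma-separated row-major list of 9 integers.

Answer: 0, 2, 32, 0, 0, 0, 0, 0, 4

Derivation:
Slide right:
row 0: [2, 32, 0] -> [0, 2, 32]
row 1: [0, 0, 0] -> [0, 0, 0]
row 2: [0, 4, 0] -> [0, 0, 4]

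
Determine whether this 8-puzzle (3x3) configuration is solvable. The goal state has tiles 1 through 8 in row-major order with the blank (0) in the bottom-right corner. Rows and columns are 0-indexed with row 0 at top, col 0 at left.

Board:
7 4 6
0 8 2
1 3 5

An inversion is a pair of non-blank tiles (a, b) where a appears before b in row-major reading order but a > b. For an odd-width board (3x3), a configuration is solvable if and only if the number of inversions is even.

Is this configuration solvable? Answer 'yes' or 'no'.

Answer: yes

Derivation:
Inversions (pairs i<j in row-major order where tile[i] > tile[j] > 0): 18
18 is even, so the puzzle is solvable.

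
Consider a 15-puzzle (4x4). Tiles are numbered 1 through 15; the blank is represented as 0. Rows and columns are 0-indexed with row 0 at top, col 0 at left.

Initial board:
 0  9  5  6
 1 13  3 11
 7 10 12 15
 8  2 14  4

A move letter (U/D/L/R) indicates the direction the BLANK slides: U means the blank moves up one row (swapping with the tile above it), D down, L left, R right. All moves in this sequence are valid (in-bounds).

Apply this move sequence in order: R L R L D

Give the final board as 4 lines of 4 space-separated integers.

After move 1 (R):
 9  0  5  6
 1 13  3 11
 7 10 12 15
 8  2 14  4

After move 2 (L):
 0  9  5  6
 1 13  3 11
 7 10 12 15
 8  2 14  4

After move 3 (R):
 9  0  5  6
 1 13  3 11
 7 10 12 15
 8  2 14  4

After move 4 (L):
 0  9  5  6
 1 13  3 11
 7 10 12 15
 8  2 14  4

After move 5 (D):
 1  9  5  6
 0 13  3 11
 7 10 12 15
 8  2 14  4

Answer:  1  9  5  6
 0 13  3 11
 7 10 12 15
 8  2 14  4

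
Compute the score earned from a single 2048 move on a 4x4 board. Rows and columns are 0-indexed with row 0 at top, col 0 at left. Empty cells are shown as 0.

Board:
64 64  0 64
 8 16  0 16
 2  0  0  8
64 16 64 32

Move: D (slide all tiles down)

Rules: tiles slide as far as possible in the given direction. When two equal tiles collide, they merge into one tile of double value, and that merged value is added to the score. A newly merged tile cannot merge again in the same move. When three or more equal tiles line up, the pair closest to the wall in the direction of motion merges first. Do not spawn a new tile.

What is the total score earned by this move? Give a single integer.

Slide down:
col 0: [64, 8, 2, 64] -> [64, 8, 2, 64]  score +0 (running 0)
col 1: [64, 16, 0, 16] -> [0, 0, 64, 32]  score +32 (running 32)
col 2: [0, 0, 0, 64] -> [0, 0, 0, 64]  score +0 (running 32)
col 3: [64, 16, 8, 32] -> [64, 16, 8, 32]  score +0 (running 32)
Board after move:
64  0  0 64
 8  0  0 16
 2 64  0  8
64 32 64 32

Answer: 32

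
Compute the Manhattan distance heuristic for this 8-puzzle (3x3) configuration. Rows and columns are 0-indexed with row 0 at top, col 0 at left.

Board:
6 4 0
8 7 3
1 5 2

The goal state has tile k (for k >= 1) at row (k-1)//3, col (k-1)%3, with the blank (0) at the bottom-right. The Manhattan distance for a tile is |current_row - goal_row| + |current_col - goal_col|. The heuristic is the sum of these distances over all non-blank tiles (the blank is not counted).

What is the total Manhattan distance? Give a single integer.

Tile 6: at (0,0), goal (1,2), distance |0-1|+|0-2| = 3
Tile 4: at (0,1), goal (1,0), distance |0-1|+|1-0| = 2
Tile 8: at (1,0), goal (2,1), distance |1-2|+|0-1| = 2
Tile 7: at (1,1), goal (2,0), distance |1-2|+|1-0| = 2
Tile 3: at (1,2), goal (0,2), distance |1-0|+|2-2| = 1
Tile 1: at (2,0), goal (0,0), distance |2-0|+|0-0| = 2
Tile 5: at (2,1), goal (1,1), distance |2-1|+|1-1| = 1
Tile 2: at (2,2), goal (0,1), distance |2-0|+|2-1| = 3
Sum: 3 + 2 + 2 + 2 + 1 + 2 + 1 + 3 = 16

Answer: 16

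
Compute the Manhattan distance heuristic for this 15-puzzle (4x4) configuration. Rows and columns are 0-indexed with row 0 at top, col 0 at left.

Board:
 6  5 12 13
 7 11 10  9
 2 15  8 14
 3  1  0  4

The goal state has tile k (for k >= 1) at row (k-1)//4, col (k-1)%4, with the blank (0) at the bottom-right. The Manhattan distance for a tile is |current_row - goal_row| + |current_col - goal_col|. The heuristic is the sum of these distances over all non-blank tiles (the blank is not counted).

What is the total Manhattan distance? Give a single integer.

Tile 6: at (0,0), goal (1,1), distance |0-1|+|0-1| = 2
Tile 5: at (0,1), goal (1,0), distance |0-1|+|1-0| = 2
Tile 12: at (0,2), goal (2,3), distance |0-2|+|2-3| = 3
Tile 13: at (0,3), goal (3,0), distance |0-3|+|3-0| = 6
Tile 7: at (1,0), goal (1,2), distance |1-1|+|0-2| = 2
Tile 11: at (1,1), goal (2,2), distance |1-2|+|1-2| = 2
Tile 10: at (1,2), goal (2,1), distance |1-2|+|2-1| = 2
Tile 9: at (1,3), goal (2,0), distance |1-2|+|3-0| = 4
Tile 2: at (2,0), goal (0,1), distance |2-0|+|0-1| = 3
Tile 15: at (2,1), goal (3,2), distance |2-3|+|1-2| = 2
Tile 8: at (2,2), goal (1,3), distance |2-1|+|2-3| = 2
Tile 14: at (2,3), goal (3,1), distance |2-3|+|3-1| = 3
Tile 3: at (3,0), goal (0,2), distance |3-0|+|0-2| = 5
Tile 1: at (3,1), goal (0,0), distance |3-0|+|1-0| = 4
Tile 4: at (3,3), goal (0,3), distance |3-0|+|3-3| = 3
Sum: 2 + 2 + 3 + 6 + 2 + 2 + 2 + 4 + 3 + 2 + 2 + 3 + 5 + 4 + 3 = 45

Answer: 45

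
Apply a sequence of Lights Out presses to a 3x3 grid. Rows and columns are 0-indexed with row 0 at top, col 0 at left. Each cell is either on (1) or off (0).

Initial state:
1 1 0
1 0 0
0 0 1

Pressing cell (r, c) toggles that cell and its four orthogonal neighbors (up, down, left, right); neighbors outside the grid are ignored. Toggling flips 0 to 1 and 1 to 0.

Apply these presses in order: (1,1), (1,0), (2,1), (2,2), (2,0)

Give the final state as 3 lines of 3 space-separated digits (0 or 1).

After press 1 at (1,1):
1 0 0
0 1 1
0 1 1

After press 2 at (1,0):
0 0 0
1 0 1
1 1 1

After press 3 at (2,1):
0 0 0
1 1 1
0 0 0

After press 4 at (2,2):
0 0 0
1 1 0
0 1 1

After press 5 at (2,0):
0 0 0
0 1 0
1 0 1

Answer: 0 0 0
0 1 0
1 0 1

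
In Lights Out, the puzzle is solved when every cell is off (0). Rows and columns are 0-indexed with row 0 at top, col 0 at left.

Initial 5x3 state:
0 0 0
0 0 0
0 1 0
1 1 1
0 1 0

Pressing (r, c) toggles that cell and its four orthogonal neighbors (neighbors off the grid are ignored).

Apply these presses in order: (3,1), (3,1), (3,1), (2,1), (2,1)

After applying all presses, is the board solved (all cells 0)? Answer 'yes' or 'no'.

Answer: yes

Derivation:
After press 1 at (3,1):
0 0 0
0 0 0
0 0 0
0 0 0
0 0 0

After press 2 at (3,1):
0 0 0
0 0 0
0 1 0
1 1 1
0 1 0

After press 3 at (3,1):
0 0 0
0 0 0
0 0 0
0 0 0
0 0 0

After press 4 at (2,1):
0 0 0
0 1 0
1 1 1
0 1 0
0 0 0

After press 5 at (2,1):
0 0 0
0 0 0
0 0 0
0 0 0
0 0 0

Lights still on: 0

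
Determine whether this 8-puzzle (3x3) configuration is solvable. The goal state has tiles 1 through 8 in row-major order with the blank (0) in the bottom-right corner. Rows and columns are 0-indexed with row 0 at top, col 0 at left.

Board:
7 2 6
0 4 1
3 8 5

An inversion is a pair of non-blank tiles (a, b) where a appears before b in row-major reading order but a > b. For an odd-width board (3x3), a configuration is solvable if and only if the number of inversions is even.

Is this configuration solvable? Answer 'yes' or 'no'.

Answer: yes

Derivation:
Inversions (pairs i<j in row-major order where tile[i] > tile[j] > 0): 14
14 is even, so the puzzle is solvable.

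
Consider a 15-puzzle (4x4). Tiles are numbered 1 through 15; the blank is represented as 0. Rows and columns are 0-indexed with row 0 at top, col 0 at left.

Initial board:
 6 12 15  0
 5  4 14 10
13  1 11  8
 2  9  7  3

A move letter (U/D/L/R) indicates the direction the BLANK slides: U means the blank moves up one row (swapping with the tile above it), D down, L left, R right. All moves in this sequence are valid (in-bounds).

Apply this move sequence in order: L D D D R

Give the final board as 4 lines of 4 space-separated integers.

Answer:  6 12 14 15
 5  4 11 10
13  1  7  8
 2  9  3  0

Derivation:
After move 1 (L):
 6 12  0 15
 5  4 14 10
13  1 11  8
 2  9  7  3

After move 2 (D):
 6 12 14 15
 5  4  0 10
13  1 11  8
 2  9  7  3

After move 3 (D):
 6 12 14 15
 5  4 11 10
13  1  0  8
 2  9  7  3

After move 4 (D):
 6 12 14 15
 5  4 11 10
13  1  7  8
 2  9  0  3

After move 5 (R):
 6 12 14 15
 5  4 11 10
13  1  7  8
 2  9  3  0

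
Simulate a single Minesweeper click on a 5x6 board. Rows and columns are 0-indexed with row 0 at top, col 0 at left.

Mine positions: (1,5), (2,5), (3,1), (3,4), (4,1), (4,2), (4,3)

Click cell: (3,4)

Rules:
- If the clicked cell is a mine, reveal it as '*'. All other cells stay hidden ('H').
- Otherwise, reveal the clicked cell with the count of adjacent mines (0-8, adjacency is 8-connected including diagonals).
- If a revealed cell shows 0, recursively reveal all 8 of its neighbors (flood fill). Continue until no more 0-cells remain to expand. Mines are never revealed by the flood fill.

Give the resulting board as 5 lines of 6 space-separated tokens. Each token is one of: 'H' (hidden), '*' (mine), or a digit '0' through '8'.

H H H H H H
H H H H H H
H H H H H H
H H H H * H
H H H H H H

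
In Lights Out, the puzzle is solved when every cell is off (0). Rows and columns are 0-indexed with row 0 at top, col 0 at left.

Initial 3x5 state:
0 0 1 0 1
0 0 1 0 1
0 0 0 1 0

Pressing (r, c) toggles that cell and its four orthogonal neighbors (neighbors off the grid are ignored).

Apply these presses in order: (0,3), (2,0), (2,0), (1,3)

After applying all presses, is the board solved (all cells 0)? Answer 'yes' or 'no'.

Answer: yes

Derivation:
After press 1 at (0,3):
0 0 0 1 0
0 0 1 1 1
0 0 0 1 0

After press 2 at (2,0):
0 0 0 1 0
1 0 1 1 1
1 1 0 1 0

After press 3 at (2,0):
0 0 0 1 0
0 0 1 1 1
0 0 0 1 0

After press 4 at (1,3):
0 0 0 0 0
0 0 0 0 0
0 0 0 0 0

Lights still on: 0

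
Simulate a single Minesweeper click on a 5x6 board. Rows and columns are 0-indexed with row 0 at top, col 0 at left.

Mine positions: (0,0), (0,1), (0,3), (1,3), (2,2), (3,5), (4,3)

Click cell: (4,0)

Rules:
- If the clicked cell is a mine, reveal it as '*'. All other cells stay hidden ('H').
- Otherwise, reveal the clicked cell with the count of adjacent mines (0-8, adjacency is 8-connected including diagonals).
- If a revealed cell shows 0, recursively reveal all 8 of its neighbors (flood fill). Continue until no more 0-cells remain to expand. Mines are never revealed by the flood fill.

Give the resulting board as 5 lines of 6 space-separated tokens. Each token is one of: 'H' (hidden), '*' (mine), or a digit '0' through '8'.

H H H H H H
2 3 H H H H
0 1 H H H H
0 1 2 H H H
0 0 1 H H H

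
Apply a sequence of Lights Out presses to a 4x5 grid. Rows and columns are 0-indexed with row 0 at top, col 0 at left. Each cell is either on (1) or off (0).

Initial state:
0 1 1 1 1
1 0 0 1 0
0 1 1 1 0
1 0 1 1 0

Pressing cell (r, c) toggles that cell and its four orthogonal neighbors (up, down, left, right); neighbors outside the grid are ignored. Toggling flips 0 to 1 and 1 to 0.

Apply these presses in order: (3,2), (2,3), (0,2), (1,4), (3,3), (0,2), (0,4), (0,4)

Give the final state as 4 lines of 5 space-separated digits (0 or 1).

Answer: 0 1 1 1 0
1 0 0 1 1
0 1 1 1 0
1 1 1 0 1

Derivation:
After press 1 at (3,2):
0 1 1 1 1
1 0 0 1 0
0 1 0 1 0
1 1 0 0 0

After press 2 at (2,3):
0 1 1 1 1
1 0 0 0 0
0 1 1 0 1
1 1 0 1 0

After press 3 at (0,2):
0 0 0 0 1
1 0 1 0 0
0 1 1 0 1
1 1 0 1 0

After press 4 at (1,4):
0 0 0 0 0
1 0 1 1 1
0 1 1 0 0
1 1 0 1 0

After press 5 at (3,3):
0 0 0 0 0
1 0 1 1 1
0 1 1 1 0
1 1 1 0 1

After press 6 at (0,2):
0 1 1 1 0
1 0 0 1 1
0 1 1 1 0
1 1 1 0 1

After press 7 at (0,4):
0 1 1 0 1
1 0 0 1 0
0 1 1 1 0
1 1 1 0 1

After press 8 at (0,4):
0 1 1 1 0
1 0 0 1 1
0 1 1 1 0
1 1 1 0 1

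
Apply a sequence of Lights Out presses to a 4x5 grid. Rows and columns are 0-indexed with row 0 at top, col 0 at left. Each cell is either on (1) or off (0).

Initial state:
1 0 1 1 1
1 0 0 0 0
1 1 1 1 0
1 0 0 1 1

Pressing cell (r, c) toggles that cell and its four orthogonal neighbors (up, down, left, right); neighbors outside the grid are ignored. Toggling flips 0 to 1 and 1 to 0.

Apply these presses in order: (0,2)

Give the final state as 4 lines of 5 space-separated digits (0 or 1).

After press 1 at (0,2):
1 1 0 0 1
1 0 1 0 0
1 1 1 1 0
1 0 0 1 1

Answer: 1 1 0 0 1
1 0 1 0 0
1 1 1 1 0
1 0 0 1 1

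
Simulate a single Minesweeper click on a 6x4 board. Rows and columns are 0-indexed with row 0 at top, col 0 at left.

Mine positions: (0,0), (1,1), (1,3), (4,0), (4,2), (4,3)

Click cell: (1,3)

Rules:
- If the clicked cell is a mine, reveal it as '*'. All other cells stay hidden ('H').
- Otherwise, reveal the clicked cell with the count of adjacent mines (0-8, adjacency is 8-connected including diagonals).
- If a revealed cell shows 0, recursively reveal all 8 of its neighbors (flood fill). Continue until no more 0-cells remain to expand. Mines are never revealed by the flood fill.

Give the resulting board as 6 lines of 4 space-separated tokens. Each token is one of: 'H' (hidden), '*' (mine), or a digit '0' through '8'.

H H H H
H H H *
H H H H
H H H H
H H H H
H H H H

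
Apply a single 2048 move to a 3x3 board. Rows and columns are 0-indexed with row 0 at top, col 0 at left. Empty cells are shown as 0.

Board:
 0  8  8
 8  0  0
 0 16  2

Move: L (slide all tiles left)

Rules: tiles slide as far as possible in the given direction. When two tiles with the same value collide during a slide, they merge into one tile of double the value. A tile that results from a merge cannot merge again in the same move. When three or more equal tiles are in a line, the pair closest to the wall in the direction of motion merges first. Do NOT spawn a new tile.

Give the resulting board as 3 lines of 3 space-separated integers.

Slide left:
row 0: [0, 8, 8] -> [16, 0, 0]
row 1: [8, 0, 0] -> [8, 0, 0]
row 2: [0, 16, 2] -> [16, 2, 0]

Answer: 16  0  0
 8  0  0
16  2  0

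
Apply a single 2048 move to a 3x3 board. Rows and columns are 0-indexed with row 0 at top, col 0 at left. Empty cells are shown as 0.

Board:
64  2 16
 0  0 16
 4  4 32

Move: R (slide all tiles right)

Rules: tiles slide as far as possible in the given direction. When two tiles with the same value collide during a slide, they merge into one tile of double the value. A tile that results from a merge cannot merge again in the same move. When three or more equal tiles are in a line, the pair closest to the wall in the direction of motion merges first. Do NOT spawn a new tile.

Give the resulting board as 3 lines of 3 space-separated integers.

Slide right:
row 0: [64, 2, 16] -> [64, 2, 16]
row 1: [0, 0, 16] -> [0, 0, 16]
row 2: [4, 4, 32] -> [0, 8, 32]

Answer: 64  2 16
 0  0 16
 0  8 32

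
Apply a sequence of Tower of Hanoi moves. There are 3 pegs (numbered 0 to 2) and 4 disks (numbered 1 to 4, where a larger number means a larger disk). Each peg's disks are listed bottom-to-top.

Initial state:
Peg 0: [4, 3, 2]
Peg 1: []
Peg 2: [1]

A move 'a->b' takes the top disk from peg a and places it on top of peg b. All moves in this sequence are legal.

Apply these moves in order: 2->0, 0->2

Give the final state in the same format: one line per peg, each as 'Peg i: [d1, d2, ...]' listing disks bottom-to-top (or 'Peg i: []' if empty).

Answer: Peg 0: [4, 3, 2]
Peg 1: []
Peg 2: [1]

Derivation:
After move 1 (2->0):
Peg 0: [4, 3, 2, 1]
Peg 1: []
Peg 2: []

After move 2 (0->2):
Peg 0: [4, 3, 2]
Peg 1: []
Peg 2: [1]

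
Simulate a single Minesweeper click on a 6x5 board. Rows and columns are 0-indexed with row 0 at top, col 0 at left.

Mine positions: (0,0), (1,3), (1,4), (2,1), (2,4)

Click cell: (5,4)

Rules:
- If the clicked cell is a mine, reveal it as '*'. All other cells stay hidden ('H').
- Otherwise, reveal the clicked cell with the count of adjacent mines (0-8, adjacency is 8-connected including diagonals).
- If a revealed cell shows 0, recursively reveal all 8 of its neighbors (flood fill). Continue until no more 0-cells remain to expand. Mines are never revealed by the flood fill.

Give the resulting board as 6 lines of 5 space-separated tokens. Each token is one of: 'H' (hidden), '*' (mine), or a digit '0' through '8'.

H H H H H
H H H H H
H H H H H
1 1 1 1 1
0 0 0 0 0
0 0 0 0 0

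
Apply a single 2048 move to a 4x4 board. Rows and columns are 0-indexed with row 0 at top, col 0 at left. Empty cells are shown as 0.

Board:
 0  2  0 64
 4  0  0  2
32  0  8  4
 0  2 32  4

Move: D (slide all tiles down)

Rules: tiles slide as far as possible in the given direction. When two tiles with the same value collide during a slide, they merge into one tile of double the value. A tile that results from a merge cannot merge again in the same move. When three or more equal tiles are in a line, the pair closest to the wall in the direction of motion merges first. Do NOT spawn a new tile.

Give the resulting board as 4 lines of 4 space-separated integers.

Answer:  0  0  0  0
 0  0  0 64
 4  0  8  2
32  4 32  8

Derivation:
Slide down:
col 0: [0, 4, 32, 0] -> [0, 0, 4, 32]
col 1: [2, 0, 0, 2] -> [0, 0, 0, 4]
col 2: [0, 0, 8, 32] -> [0, 0, 8, 32]
col 3: [64, 2, 4, 4] -> [0, 64, 2, 8]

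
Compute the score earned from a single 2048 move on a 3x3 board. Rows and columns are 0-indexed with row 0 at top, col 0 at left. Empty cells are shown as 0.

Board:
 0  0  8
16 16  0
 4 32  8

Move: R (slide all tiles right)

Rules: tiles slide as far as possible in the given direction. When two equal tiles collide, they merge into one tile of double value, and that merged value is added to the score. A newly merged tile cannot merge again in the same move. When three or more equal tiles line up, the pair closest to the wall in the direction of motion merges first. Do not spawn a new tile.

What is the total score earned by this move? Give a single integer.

Answer: 32

Derivation:
Slide right:
row 0: [0, 0, 8] -> [0, 0, 8]  score +0 (running 0)
row 1: [16, 16, 0] -> [0, 0, 32]  score +32 (running 32)
row 2: [4, 32, 8] -> [4, 32, 8]  score +0 (running 32)
Board after move:
 0  0  8
 0  0 32
 4 32  8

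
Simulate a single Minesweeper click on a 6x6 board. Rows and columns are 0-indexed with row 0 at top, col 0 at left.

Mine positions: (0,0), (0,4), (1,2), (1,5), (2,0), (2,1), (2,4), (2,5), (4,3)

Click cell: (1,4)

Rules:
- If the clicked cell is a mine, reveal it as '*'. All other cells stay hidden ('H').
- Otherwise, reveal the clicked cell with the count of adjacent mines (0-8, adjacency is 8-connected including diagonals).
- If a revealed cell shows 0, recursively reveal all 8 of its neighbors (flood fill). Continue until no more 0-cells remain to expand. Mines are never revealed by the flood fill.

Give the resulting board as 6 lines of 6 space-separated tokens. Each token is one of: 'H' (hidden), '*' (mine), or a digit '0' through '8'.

H H H H H H
H H H H 4 H
H H H H H H
H H H H H H
H H H H H H
H H H H H H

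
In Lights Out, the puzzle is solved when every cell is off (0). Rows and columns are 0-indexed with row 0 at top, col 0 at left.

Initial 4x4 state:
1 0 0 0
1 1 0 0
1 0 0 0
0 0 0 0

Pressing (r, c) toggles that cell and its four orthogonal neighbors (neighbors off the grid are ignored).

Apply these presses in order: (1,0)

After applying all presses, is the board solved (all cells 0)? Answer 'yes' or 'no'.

Answer: yes

Derivation:
After press 1 at (1,0):
0 0 0 0
0 0 0 0
0 0 0 0
0 0 0 0

Lights still on: 0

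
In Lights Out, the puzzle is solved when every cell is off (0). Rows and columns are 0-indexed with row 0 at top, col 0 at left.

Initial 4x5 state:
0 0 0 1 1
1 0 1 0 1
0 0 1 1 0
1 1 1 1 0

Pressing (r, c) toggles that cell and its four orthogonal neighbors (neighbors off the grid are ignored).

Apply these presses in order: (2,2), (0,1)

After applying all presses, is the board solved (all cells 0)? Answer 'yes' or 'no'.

Answer: no

Derivation:
After press 1 at (2,2):
0 0 0 1 1
1 0 0 0 1
0 1 0 0 0
1 1 0 1 0

After press 2 at (0,1):
1 1 1 1 1
1 1 0 0 1
0 1 0 0 0
1 1 0 1 0

Lights still on: 12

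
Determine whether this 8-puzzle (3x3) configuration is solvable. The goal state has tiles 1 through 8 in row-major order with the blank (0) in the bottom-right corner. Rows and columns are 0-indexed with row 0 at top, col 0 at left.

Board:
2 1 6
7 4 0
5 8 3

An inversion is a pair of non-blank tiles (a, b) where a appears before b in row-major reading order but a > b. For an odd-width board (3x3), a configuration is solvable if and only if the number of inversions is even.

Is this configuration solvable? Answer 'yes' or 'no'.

Inversions (pairs i<j in row-major order where tile[i] > tile[j] > 0): 10
10 is even, so the puzzle is solvable.

Answer: yes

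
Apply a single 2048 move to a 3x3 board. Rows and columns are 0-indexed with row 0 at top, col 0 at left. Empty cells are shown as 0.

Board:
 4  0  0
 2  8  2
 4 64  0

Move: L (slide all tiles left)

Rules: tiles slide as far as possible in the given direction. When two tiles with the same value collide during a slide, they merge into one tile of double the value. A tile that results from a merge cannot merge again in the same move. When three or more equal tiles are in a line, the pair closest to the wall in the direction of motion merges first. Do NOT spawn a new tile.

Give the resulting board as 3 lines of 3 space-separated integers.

Slide left:
row 0: [4, 0, 0] -> [4, 0, 0]
row 1: [2, 8, 2] -> [2, 8, 2]
row 2: [4, 64, 0] -> [4, 64, 0]

Answer:  4  0  0
 2  8  2
 4 64  0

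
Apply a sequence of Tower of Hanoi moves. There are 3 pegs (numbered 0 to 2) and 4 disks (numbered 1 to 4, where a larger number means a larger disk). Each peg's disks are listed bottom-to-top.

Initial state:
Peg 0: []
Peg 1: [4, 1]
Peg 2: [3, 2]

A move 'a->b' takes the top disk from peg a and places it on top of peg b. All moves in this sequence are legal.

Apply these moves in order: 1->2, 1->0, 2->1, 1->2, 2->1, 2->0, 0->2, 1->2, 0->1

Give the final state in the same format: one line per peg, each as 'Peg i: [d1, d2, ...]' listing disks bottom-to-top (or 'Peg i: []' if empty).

After move 1 (1->2):
Peg 0: []
Peg 1: [4]
Peg 2: [3, 2, 1]

After move 2 (1->0):
Peg 0: [4]
Peg 1: []
Peg 2: [3, 2, 1]

After move 3 (2->1):
Peg 0: [4]
Peg 1: [1]
Peg 2: [3, 2]

After move 4 (1->2):
Peg 0: [4]
Peg 1: []
Peg 2: [3, 2, 1]

After move 5 (2->1):
Peg 0: [4]
Peg 1: [1]
Peg 2: [3, 2]

After move 6 (2->0):
Peg 0: [4, 2]
Peg 1: [1]
Peg 2: [3]

After move 7 (0->2):
Peg 0: [4]
Peg 1: [1]
Peg 2: [3, 2]

After move 8 (1->2):
Peg 0: [4]
Peg 1: []
Peg 2: [3, 2, 1]

After move 9 (0->1):
Peg 0: []
Peg 1: [4]
Peg 2: [3, 2, 1]

Answer: Peg 0: []
Peg 1: [4]
Peg 2: [3, 2, 1]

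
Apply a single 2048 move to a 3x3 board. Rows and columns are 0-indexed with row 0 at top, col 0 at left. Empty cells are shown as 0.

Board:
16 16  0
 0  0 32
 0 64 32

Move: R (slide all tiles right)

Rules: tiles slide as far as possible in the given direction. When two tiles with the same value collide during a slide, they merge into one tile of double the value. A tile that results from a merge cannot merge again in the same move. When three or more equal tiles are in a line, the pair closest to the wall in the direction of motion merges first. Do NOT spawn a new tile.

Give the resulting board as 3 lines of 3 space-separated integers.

Slide right:
row 0: [16, 16, 0] -> [0, 0, 32]
row 1: [0, 0, 32] -> [0, 0, 32]
row 2: [0, 64, 32] -> [0, 64, 32]

Answer:  0  0 32
 0  0 32
 0 64 32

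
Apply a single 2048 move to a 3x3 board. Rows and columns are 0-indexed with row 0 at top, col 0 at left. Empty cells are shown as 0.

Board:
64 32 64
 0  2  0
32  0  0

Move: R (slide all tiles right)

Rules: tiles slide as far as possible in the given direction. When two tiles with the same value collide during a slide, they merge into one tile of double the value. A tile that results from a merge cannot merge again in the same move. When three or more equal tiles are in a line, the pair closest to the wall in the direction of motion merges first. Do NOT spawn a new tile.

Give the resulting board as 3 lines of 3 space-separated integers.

Slide right:
row 0: [64, 32, 64] -> [64, 32, 64]
row 1: [0, 2, 0] -> [0, 0, 2]
row 2: [32, 0, 0] -> [0, 0, 32]

Answer: 64 32 64
 0  0  2
 0  0 32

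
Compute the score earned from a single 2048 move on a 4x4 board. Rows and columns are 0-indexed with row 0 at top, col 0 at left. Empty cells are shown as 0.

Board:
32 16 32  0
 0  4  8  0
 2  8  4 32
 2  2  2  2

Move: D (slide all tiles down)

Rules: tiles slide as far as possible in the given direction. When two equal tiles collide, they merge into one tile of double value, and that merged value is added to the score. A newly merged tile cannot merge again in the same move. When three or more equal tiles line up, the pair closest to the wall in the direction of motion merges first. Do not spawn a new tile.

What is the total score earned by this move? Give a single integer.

Slide down:
col 0: [32, 0, 2, 2] -> [0, 0, 32, 4]  score +4 (running 4)
col 1: [16, 4, 8, 2] -> [16, 4, 8, 2]  score +0 (running 4)
col 2: [32, 8, 4, 2] -> [32, 8, 4, 2]  score +0 (running 4)
col 3: [0, 0, 32, 2] -> [0, 0, 32, 2]  score +0 (running 4)
Board after move:
 0 16 32  0
 0  4  8  0
32  8  4 32
 4  2  2  2

Answer: 4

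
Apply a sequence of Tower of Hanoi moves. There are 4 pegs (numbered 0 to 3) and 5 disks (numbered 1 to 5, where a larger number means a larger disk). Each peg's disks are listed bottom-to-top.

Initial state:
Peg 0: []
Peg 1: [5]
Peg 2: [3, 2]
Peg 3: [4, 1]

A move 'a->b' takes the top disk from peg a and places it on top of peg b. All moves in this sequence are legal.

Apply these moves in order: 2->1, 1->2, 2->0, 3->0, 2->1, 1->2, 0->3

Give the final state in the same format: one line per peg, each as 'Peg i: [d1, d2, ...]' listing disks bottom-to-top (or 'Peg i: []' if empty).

Answer: Peg 0: [2]
Peg 1: [5]
Peg 2: [3]
Peg 3: [4, 1]

Derivation:
After move 1 (2->1):
Peg 0: []
Peg 1: [5, 2]
Peg 2: [3]
Peg 3: [4, 1]

After move 2 (1->2):
Peg 0: []
Peg 1: [5]
Peg 2: [3, 2]
Peg 3: [4, 1]

After move 3 (2->0):
Peg 0: [2]
Peg 1: [5]
Peg 2: [3]
Peg 3: [4, 1]

After move 4 (3->0):
Peg 0: [2, 1]
Peg 1: [5]
Peg 2: [3]
Peg 3: [4]

After move 5 (2->1):
Peg 0: [2, 1]
Peg 1: [5, 3]
Peg 2: []
Peg 3: [4]

After move 6 (1->2):
Peg 0: [2, 1]
Peg 1: [5]
Peg 2: [3]
Peg 3: [4]

After move 7 (0->3):
Peg 0: [2]
Peg 1: [5]
Peg 2: [3]
Peg 3: [4, 1]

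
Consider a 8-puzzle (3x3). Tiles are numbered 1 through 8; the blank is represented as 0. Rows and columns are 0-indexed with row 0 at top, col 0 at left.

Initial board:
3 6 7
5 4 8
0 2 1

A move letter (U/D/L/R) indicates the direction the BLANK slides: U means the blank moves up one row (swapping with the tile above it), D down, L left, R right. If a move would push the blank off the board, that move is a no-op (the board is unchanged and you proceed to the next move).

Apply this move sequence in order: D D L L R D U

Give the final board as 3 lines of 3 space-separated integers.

After move 1 (D):
3 6 7
5 4 8
0 2 1

After move 2 (D):
3 6 7
5 4 8
0 2 1

After move 3 (L):
3 6 7
5 4 8
0 2 1

After move 4 (L):
3 6 7
5 4 8
0 2 1

After move 5 (R):
3 6 7
5 4 8
2 0 1

After move 6 (D):
3 6 7
5 4 8
2 0 1

After move 7 (U):
3 6 7
5 0 8
2 4 1

Answer: 3 6 7
5 0 8
2 4 1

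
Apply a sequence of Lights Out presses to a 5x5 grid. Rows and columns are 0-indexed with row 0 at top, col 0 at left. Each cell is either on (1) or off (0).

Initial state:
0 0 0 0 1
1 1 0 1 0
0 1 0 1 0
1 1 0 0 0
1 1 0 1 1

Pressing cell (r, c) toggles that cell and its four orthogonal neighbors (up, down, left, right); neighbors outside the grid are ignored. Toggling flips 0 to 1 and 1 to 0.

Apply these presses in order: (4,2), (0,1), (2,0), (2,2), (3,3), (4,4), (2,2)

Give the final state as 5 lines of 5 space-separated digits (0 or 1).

Answer: 1 1 1 0 1
0 0 0 1 0
1 0 0 0 0
0 1 0 1 0
1 0 1 0 0

Derivation:
After press 1 at (4,2):
0 0 0 0 1
1 1 0 1 0
0 1 0 1 0
1 1 1 0 0
1 0 1 0 1

After press 2 at (0,1):
1 1 1 0 1
1 0 0 1 0
0 1 0 1 0
1 1 1 0 0
1 0 1 0 1

After press 3 at (2,0):
1 1 1 0 1
0 0 0 1 0
1 0 0 1 0
0 1 1 0 0
1 0 1 0 1

After press 4 at (2,2):
1 1 1 0 1
0 0 1 1 0
1 1 1 0 0
0 1 0 0 0
1 0 1 0 1

After press 5 at (3,3):
1 1 1 0 1
0 0 1 1 0
1 1 1 1 0
0 1 1 1 1
1 0 1 1 1

After press 6 at (4,4):
1 1 1 0 1
0 0 1 1 0
1 1 1 1 0
0 1 1 1 0
1 0 1 0 0

After press 7 at (2,2):
1 1 1 0 1
0 0 0 1 0
1 0 0 0 0
0 1 0 1 0
1 0 1 0 0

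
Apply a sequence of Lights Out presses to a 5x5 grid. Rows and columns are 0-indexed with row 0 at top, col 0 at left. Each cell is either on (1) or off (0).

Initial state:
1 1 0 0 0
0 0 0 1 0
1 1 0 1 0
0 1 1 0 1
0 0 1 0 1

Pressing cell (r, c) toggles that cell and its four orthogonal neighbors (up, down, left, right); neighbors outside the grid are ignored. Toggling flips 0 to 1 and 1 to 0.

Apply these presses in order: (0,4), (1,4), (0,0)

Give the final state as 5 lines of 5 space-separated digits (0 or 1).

Answer: 0 0 0 1 0
1 0 0 0 0
1 1 0 1 1
0 1 1 0 1
0 0 1 0 1

Derivation:
After press 1 at (0,4):
1 1 0 1 1
0 0 0 1 1
1 1 0 1 0
0 1 1 0 1
0 0 1 0 1

After press 2 at (1,4):
1 1 0 1 0
0 0 0 0 0
1 1 0 1 1
0 1 1 0 1
0 0 1 0 1

After press 3 at (0,0):
0 0 0 1 0
1 0 0 0 0
1 1 0 1 1
0 1 1 0 1
0 0 1 0 1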